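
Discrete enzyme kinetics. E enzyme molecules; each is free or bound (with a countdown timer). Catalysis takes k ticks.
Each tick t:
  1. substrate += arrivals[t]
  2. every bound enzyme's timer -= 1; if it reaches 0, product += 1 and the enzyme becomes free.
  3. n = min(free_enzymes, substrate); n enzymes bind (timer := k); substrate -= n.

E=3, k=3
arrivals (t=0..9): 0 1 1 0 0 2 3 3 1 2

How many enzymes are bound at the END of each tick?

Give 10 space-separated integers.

t=0: arr=0 -> substrate=0 bound=0 product=0
t=1: arr=1 -> substrate=0 bound=1 product=0
t=2: arr=1 -> substrate=0 bound=2 product=0
t=3: arr=0 -> substrate=0 bound=2 product=0
t=4: arr=0 -> substrate=0 bound=1 product=1
t=5: arr=2 -> substrate=0 bound=2 product=2
t=6: arr=3 -> substrate=2 bound=3 product=2
t=7: arr=3 -> substrate=5 bound=3 product=2
t=8: arr=1 -> substrate=4 bound=3 product=4
t=9: arr=2 -> substrate=5 bound=3 product=5

Answer: 0 1 2 2 1 2 3 3 3 3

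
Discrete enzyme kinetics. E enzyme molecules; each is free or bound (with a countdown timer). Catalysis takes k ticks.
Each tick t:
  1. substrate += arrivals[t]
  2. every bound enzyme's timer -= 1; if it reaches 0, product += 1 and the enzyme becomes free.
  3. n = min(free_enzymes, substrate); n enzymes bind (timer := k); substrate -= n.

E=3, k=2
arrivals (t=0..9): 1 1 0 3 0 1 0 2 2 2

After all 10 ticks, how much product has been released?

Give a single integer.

t=0: arr=1 -> substrate=0 bound=1 product=0
t=1: arr=1 -> substrate=0 bound=2 product=0
t=2: arr=0 -> substrate=0 bound=1 product=1
t=3: arr=3 -> substrate=0 bound=3 product=2
t=4: arr=0 -> substrate=0 bound=3 product=2
t=5: arr=1 -> substrate=0 bound=1 product=5
t=6: arr=0 -> substrate=0 bound=1 product=5
t=7: arr=2 -> substrate=0 bound=2 product=6
t=8: arr=2 -> substrate=1 bound=3 product=6
t=9: arr=2 -> substrate=1 bound=3 product=8

Answer: 8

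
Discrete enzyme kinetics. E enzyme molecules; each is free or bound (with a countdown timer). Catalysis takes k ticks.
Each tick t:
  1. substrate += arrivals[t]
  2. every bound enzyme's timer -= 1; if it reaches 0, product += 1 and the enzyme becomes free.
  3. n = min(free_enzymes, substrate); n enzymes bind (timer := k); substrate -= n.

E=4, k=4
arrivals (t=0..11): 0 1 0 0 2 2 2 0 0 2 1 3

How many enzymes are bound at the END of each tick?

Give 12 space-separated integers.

Answer: 0 1 1 1 3 4 4 4 4 4 4 4

Derivation:
t=0: arr=0 -> substrate=0 bound=0 product=0
t=1: arr=1 -> substrate=0 bound=1 product=0
t=2: arr=0 -> substrate=0 bound=1 product=0
t=3: arr=0 -> substrate=0 bound=1 product=0
t=4: arr=2 -> substrate=0 bound=3 product=0
t=5: arr=2 -> substrate=0 bound=4 product=1
t=6: arr=2 -> substrate=2 bound=4 product=1
t=7: arr=0 -> substrate=2 bound=4 product=1
t=8: arr=0 -> substrate=0 bound=4 product=3
t=9: arr=2 -> substrate=0 bound=4 product=5
t=10: arr=1 -> substrate=1 bound=4 product=5
t=11: arr=3 -> substrate=4 bound=4 product=5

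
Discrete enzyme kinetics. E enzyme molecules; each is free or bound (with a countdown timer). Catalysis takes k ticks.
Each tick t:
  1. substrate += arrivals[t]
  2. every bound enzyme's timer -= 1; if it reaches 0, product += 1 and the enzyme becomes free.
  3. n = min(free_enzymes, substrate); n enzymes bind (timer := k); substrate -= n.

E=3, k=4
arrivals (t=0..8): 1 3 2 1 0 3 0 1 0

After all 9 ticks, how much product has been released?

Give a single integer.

t=0: arr=1 -> substrate=0 bound=1 product=0
t=1: arr=3 -> substrate=1 bound=3 product=0
t=2: arr=2 -> substrate=3 bound=3 product=0
t=3: arr=1 -> substrate=4 bound=3 product=0
t=4: arr=0 -> substrate=3 bound=3 product=1
t=5: arr=3 -> substrate=4 bound=3 product=3
t=6: arr=0 -> substrate=4 bound=3 product=3
t=7: arr=1 -> substrate=5 bound=3 product=3
t=8: arr=0 -> substrate=4 bound=3 product=4

Answer: 4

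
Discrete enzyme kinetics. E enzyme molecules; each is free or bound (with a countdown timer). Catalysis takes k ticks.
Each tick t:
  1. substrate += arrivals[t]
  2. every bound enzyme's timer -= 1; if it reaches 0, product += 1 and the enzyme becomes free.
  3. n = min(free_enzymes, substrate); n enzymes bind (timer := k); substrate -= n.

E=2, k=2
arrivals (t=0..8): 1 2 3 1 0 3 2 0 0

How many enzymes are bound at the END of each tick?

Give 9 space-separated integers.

Answer: 1 2 2 2 2 2 2 2 2

Derivation:
t=0: arr=1 -> substrate=0 bound=1 product=0
t=1: arr=2 -> substrate=1 bound=2 product=0
t=2: arr=3 -> substrate=3 bound=2 product=1
t=3: arr=1 -> substrate=3 bound=2 product=2
t=4: arr=0 -> substrate=2 bound=2 product=3
t=5: arr=3 -> substrate=4 bound=2 product=4
t=6: arr=2 -> substrate=5 bound=2 product=5
t=7: arr=0 -> substrate=4 bound=2 product=6
t=8: arr=0 -> substrate=3 bound=2 product=7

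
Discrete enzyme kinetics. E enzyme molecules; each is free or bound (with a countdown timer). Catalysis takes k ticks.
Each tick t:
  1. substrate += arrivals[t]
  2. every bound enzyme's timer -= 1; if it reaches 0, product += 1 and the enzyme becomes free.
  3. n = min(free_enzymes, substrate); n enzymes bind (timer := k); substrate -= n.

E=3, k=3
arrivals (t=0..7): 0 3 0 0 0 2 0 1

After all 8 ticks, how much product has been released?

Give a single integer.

t=0: arr=0 -> substrate=0 bound=0 product=0
t=1: arr=3 -> substrate=0 bound=3 product=0
t=2: arr=0 -> substrate=0 bound=3 product=0
t=3: arr=0 -> substrate=0 bound=3 product=0
t=4: arr=0 -> substrate=0 bound=0 product=3
t=5: arr=2 -> substrate=0 bound=2 product=3
t=6: arr=0 -> substrate=0 bound=2 product=3
t=7: arr=1 -> substrate=0 bound=3 product=3

Answer: 3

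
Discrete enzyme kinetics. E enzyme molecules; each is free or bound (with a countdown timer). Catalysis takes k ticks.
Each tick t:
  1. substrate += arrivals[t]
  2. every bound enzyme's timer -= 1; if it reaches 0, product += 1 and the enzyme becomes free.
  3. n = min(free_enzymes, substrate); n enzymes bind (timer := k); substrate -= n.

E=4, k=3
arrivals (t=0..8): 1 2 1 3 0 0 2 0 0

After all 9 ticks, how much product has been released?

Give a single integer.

Answer: 7

Derivation:
t=0: arr=1 -> substrate=0 bound=1 product=0
t=1: arr=2 -> substrate=0 bound=3 product=0
t=2: arr=1 -> substrate=0 bound=4 product=0
t=3: arr=3 -> substrate=2 bound=4 product=1
t=4: arr=0 -> substrate=0 bound=4 product=3
t=5: arr=0 -> substrate=0 bound=3 product=4
t=6: arr=2 -> substrate=0 bound=4 product=5
t=7: arr=0 -> substrate=0 bound=2 product=7
t=8: arr=0 -> substrate=0 bound=2 product=7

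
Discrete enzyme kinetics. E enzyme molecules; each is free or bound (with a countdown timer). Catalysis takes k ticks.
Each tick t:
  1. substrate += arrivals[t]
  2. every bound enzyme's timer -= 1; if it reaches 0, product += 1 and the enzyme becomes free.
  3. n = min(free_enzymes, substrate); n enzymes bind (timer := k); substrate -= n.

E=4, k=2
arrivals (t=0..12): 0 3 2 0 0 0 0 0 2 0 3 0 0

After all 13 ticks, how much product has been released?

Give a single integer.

Answer: 10

Derivation:
t=0: arr=0 -> substrate=0 bound=0 product=0
t=1: arr=3 -> substrate=0 bound=3 product=0
t=2: arr=2 -> substrate=1 bound=4 product=0
t=3: arr=0 -> substrate=0 bound=2 product=3
t=4: arr=0 -> substrate=0 bound=1 product=4
t=5: arr=0 -> substrate=0 bound=0 product=5
t=6: arr=0 -> substrate=0 bound=0 product=5
t=7: arr=0 -> substrate=0 bound=0 product=5
t=8: arr=2 -> substrate=0 bound=2 product=5
t=9: arr=0 -> substrate=0 bound=2 product=5
t=10: arr=3 -> substrate=0 bound=3 product=7
t=11: arr=0 -> substrate=0 bound=3 product=7
t=12: arr=0 -> substrate=0 bound=0 product=10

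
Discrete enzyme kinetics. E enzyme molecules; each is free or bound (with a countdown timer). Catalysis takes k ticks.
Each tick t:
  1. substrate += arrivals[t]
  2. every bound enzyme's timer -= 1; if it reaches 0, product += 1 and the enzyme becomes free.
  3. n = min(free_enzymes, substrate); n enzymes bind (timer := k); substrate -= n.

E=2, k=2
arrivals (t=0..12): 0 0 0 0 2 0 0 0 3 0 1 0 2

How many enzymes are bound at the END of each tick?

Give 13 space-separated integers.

Answer: 0 0 0 0 2 2 0 0 2 2 2 2 2

Derivation:
t=0: arr=0 -> substrate=0 bound=0 product=0
t=1: arr=0 -> substrate=0 bound=0 product=0
t=2: arr=0 -> substrate=0 bound=0 product=0
t=3: arr=0 -> substrate=0 bound=0 product=0
t=4: arr=2 -> substrate=0 bound=2 product=0
t=5: arr=0 -> substrate=0 bound=2 product=0
t=6: arr=0 -> substrate=0 bound=0 product=2
t=7: arr=0 -> substrate=0 bound=0 product=2
t=8: arr=3 -> substrate=1 bound=2 product=2
t=9: arr=0 -> substrate=1 bound=2 product=2
t=10: arr=1 -> substrate=0 bound=2 product=4
t=11: arr=0 -> substrate=0 bound=2 product=4
t=12: arr=2 -> substrate=0 bound=2 product=6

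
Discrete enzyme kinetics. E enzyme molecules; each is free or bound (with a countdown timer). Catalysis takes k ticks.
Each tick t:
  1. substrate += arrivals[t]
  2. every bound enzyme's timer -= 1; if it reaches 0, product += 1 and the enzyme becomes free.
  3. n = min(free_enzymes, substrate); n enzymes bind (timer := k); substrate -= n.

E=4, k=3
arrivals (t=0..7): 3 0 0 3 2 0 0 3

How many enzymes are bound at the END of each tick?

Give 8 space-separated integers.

t=0: arr=3 -> substrate=0 bound=3 product=0
t=1: arr=0 -> substrate=0 bound=3 product=0
t=2: arr=0 -> substrate=0 bound=3 product=0
t=3: arr=3 -> substrate=0 bound=3 product=3
t=4: arr=2 -> substrate=1 bound=4 product=3
t=5: arr=0 -> substrate=1 bound=4 product=3
t=6: arr=0 -> substrate=0 bound=2 product=6
t=7: arr=3 -> substrate=0 bound=4 product=7

Answer: 3 3 3 3 4 4 2 4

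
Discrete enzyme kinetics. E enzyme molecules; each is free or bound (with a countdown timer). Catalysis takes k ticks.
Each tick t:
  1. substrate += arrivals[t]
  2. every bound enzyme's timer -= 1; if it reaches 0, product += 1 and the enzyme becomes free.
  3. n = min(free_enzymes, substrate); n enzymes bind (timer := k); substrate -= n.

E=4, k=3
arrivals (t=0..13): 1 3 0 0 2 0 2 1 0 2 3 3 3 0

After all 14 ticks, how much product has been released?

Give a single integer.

t=0: arr=1 -> substrate=0 bound=1 product=0
t=1: arr=3 -> substrate=0 bound=4 product=0
t=2: arr=0 -> substrate=0 bound=4 product=0
t=3: arr=0 -> substrate=0 bound=3 product=1
t=4: arr=2 -> substrate=0 bound=2 product=4
t=5: arr=0 -> substrate=0 bound=2 product=4
t=6: arr=2 -> substrate=0 bound=4 product=4
t=7: arr=1 -> substrate=0 bound=3 product=6
t=8: arr=0 -> substrate=0 bound=3 product=6
t=9: arr=2 -> substrate=0 bound=3 product=8
t=10: arr=3 -> substrate=1 bound=4 product=9
t=11: arr=3 -> substrate=4 bound=4 product=9
t=12: arr=3 -> substrate=5 bound=4 product=11
t=13: arr=0 -> substrate=3 bound=4 product=13

Answer: 13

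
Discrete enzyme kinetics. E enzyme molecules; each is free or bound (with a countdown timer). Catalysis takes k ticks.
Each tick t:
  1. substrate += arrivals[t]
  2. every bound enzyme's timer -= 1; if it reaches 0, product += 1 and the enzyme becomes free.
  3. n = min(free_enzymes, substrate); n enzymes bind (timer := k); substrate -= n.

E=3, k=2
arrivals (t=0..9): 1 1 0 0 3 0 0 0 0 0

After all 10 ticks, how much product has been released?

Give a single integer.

Answer: 5

Derivation:
t=0: arr=1 -> substrate=0 bound=1 product=0
t=1: arr=1 -> substrate=0 bound=2 product=0
t=2: arr=0 -> substrate=0 bound=1 product=1
t=3: arr=0 -> substrate=0 bound=0 product=2
t=4: arr=3 -> substrate=0 bound=3 product=2
t=5: arr=0 -> substrate=0 bound=3 product=2
t=6: arr=0 -> substrate=0 bound=0 product=5
t=7: arr=0 -> substrate=0 bound=0 product=5
t=8: arr=0 -> substrate=0 bound=0 product=5
t=9: arr=0 -> substrate=0 bound=0 product=5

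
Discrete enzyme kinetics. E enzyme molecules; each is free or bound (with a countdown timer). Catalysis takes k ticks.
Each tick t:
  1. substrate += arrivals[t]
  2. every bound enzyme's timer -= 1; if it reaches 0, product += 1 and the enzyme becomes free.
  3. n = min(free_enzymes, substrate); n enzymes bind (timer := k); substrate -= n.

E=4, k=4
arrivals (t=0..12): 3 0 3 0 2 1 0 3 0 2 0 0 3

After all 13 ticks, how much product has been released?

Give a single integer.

Answer: 11

Derivation:
t=0: arr=3 -> substrate=0 bound=3 product=0
t=1: arr=0 -> substrate=0 bound=3 product=0
t=2: arr=3 -> substrate=2 bound=4 product=0
t=3: arr=0 -> substrate=2 bound=4 product=0
t=4: arr=2 -> substrate=1 bound=4 product=3
t=5: arr=1 -> substrate=2 bound=4 product=3
t=6: arr=0 -> substrate=1 bound=4 product=4
t=7: arr=3 -> substrate=4 bound=4 product=4
t=8: arr=0 -> substrate=1 bound=4 product=7
t=9: arr=2 -> substrate=3 bound=4 product=7
t=10: arr=0 -> substrate=2 bound=4 product=8
t=11: arr=0 -> substrate=2 bound=4 product=8
t=12: arr=3 -> substrate=2 bound=4 product=11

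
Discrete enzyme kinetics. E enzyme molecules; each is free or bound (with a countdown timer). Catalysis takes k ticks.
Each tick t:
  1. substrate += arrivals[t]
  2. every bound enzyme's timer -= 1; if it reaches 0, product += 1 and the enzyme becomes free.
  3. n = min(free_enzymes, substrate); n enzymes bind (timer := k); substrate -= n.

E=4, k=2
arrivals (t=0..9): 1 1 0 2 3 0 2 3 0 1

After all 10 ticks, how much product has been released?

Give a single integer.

Answer: 11

Derivation:
t=0: arr=1 -> substrate=0 bound=1 product=0
t=1: arr=1 -> substrate=0 bound=2 product=0
t=2: arr=0 -> substrate=0 bound=1 product=1
t=3: arr=2 -> substrate=0 bound=2 product=2
t=4: arr=3 -> substrate=1 bound=4 product=2
t=5: arr=0 -> substrate=0 bound=3 product=4
t=6: arr=2 -> substrate=0 bound=3 product=6
t=7: arr=3 -> substrate=1 bound=4 product=7
t=8: arr=0 -> substrate=0 bound=3 product=9
t=9: arr=1 -> substrate=0 bound=2 product=11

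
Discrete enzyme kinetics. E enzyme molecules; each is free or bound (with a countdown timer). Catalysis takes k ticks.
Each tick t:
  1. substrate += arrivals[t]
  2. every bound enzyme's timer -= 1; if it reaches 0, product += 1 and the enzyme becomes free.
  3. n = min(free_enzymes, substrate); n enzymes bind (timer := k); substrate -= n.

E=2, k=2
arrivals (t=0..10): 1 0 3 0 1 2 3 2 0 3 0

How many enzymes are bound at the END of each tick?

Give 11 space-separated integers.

t=0: arr=1 -> substrate=0 bound=1 product=0
t=1: arr=0 -> substrate=0 bound=1 product=0
t=2: arr=3 -> substrate=1 bound=2 product=1
t=3: arr=0 -> substrate=1 bound=2 product=1
t=4: arr=1 -> substrate=0 bound=2 product=3
t=5: arr=2 -> substrate=2 bound=2 product=3
t=6: arr=3 -> substrate=3 bound=2 product=5
t=7: arr=2 -> substrate=5 bound=2 product=5
t=8: arr=0 -> substrate=3 bound=2 product=7
t=9: arr=3 -> substrate=6 bound=2 product=7
t=10: arr=0 -> substrate=4 bound=2 product=9

Answer: 1 1 2 2 2 2 2 2 2 2 2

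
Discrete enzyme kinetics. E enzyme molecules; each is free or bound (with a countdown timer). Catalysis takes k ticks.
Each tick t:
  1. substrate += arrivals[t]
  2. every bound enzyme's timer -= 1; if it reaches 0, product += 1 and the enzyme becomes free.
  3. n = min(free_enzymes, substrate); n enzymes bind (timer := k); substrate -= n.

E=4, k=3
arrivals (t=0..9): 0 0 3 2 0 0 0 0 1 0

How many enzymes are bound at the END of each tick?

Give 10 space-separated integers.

t=0: arr=0 -> substrate=0 bound=0 product=0
t=1: arr=0 -> substrate=0 bound=0 product=0
t=2: arr=3 -> substrate=0 bound=3 product=0
t=3: arr=2 -> substrate=1 bound=4 product=0
t=4: arr=0 -> substrate=1 bound=4 product=0
t=5: arr=0 -> substrate=0 bound=2 product=3
t=6: arr=0 -> substrate=0 bound=1 product=4
t=7: arr=0 -> substrate=0 bound=1 product=4
t=8: arr=1 -> substrate=0 bound=1 product=5
t=9: arr=0 -> substrate=0 bound=1 product=5

Answer: 0 0 3 4 4 2 1 1 1 1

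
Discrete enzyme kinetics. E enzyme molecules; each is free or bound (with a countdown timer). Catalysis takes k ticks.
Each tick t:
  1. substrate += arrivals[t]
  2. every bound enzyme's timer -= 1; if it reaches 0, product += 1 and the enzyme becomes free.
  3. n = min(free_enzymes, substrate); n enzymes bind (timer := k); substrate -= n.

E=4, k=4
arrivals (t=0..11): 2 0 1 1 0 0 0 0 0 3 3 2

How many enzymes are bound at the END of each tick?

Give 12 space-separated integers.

t=0: arr=2 -> substrate=0 bound=2 product=0
t=1: arr=0 -> substrate=0 bound=2 product=0
t=2: arr=1 -> substrate=0 bound=3 product=0
t=3: arr=1 -> substrate=0 bound=4 product=0
t=4: arr=0 -> substrate=0 bound=2 product=2
t=5: arr=0 -> substrate=0 bound=2 product=2
t=6: arr=0 -> substrate=0 bound=1 product=3
t=7: arr=0 -> substrate=0 bound=0 product=4
t=8: arr=0 -> substrate=0 bound=0 product=4
t=9: arr=3 -> substrate=0 bound=3 product=4
t=10: arr=3 -> substrate=2 bound=4 product=4
t=11: arr=2 -> substrate=4 bound=4 product=4

Answer: 2 2 3 4 2 2 1 0 0 3 4 4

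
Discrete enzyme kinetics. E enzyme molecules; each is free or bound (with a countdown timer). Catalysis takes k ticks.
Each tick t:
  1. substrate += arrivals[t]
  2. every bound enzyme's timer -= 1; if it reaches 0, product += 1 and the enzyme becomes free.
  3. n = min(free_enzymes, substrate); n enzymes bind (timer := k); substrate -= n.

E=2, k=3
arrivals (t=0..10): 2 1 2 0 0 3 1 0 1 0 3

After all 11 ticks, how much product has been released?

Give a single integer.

t=0: arr=2 -> substrate=0 bound=2 product=0
t=1: arr=1 -> substrate=1 bound=2 product=0
t=2: arr=2 -> substrate=3 bound=2 product=0
t=3: arr=0 -> substrate=1 bound=2 product=2
t=4: arr=0 -> substrate=1 bound=2 product=2
t=5: arr=3 -> substrate=4 bound=2 product=2
t=6: arr=1 -> substrate=3 bound=2 product=4
t=7: arr=0 -> substrate=3 bound=2 product=4
t=8: arr=1 -> substrate=4 bound=2 product=4
t=9: arr=0 -> substrate=2 bound=2 product=6
t=10: arr=3 -> substrate=5 bound=2 product=6

Answer: 6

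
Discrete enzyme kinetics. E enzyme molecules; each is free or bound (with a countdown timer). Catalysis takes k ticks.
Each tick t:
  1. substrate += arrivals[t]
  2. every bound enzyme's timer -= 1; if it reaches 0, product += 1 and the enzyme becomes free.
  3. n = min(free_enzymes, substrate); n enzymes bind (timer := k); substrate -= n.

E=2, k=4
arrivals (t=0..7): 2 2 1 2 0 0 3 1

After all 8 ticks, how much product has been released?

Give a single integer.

Answer: 2

Derivation:
t=0: arr=2 -> substrate=0 bound=2 product=0
t=1: arr=2 -> substrate=2 bound=2 product=0
t=2: arr=1 -> substrate=3 bound=2 product=0
t=3: arr=2 -> substrate=5 bound=2 product=0
t=4: arr=0 -> substrate=3 bound=2 product=2
t=5: arr=0 -> substrate=3 bound=2 product=2
t=6: arr=3 -> substrate=6 bound=2 product=2
t=7: arr=1 -> substrate=7 bound=2 product=2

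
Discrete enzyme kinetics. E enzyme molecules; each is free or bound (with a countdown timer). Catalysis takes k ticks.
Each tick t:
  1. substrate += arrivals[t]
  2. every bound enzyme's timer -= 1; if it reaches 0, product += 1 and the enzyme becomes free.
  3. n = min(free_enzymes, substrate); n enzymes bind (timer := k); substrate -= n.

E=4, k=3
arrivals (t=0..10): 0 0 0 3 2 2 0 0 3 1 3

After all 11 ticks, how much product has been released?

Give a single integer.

Answer: 7

Derivation:
t=0: arr=0 -> substrate=0 bound=0 product=0
t=1: arr=0 -> substrate=0 bound=0 product=0
t=2: arr=0 -> substrate=0 bound=0 product=0
t=3: arr=3 -> substrate=0 bound=3 product=0
t=4: arr=2 -> substrate=1 bound=4 product=0
t=5: arr=2 -> substrate=3 bound=4 product=0
t=6: arr=0 -> substrate=0 bound=4 product=3
t=7: arr=0 -> substrate=0 bound=3 product=4
t=8: arr=3 -> substrate=2 bound=4 product=4
t=9: arr=1 -> substrate=0 bound=4 product=7
t=10: arr=3 -> substrate=3 bound=4 product=7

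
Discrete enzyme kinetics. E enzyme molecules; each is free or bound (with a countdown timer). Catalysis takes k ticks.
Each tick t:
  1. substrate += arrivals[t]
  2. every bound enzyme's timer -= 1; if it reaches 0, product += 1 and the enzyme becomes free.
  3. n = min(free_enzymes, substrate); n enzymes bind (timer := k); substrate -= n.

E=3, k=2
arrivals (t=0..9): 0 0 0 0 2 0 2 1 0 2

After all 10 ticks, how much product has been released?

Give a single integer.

t=0: arr=0 -> substrate=0 bound=0 product=0
t=1: arr=0 -> substrate=0 bound=0 product=0
t=2: arr=0 -> substrate=0 bound=0 product=0
t=3: arr=0 -> substrate=0 bound=0 product=0
t=4: arr=2 -> substrate=0 bound=2 product=0
t=5: arr=0 -> substrate=0 bound=2 product=0
t=6: arr=2 -> substrate=0 bound=2 product=2
t=7: arr=1 -> substrate=0 bound=3 product=2
t=8: arr=0 -> substrate=0 bound=1 product=4
t=9: arr=2 -> substrate=0 bound=2 product=5

Answer: 5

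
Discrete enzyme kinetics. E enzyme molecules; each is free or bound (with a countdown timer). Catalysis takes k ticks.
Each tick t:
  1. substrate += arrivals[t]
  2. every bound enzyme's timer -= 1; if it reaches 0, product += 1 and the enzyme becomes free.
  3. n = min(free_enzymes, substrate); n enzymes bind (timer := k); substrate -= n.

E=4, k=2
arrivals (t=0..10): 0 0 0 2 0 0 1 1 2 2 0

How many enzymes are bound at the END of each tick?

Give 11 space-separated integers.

Answer: 0 0 0 2 2 0 1 2 3 4 2

Derivation:
t=0: arr=0 -> substrate=0 bound=0 product=0
t=1: arr=0 -> substrate=0 bound=0 product=0
t=2: arr=0 -> substrate=0 bound=0 product=0
t=3: arr=2 -> substrate=0 bound=2 product=0
t=4: arr=0 -> substrate=0 bound=2 product=0
t=5: arr=0 -> substrate=0 bound=0 product=2
t=6: arr=1 -> substrate=0 bound=1 product=2
t=7: arr=1 -> substrate=0 bound=2 product=2
t=8: arr=2 -> substrate=0 bound=3 product=3
t=9: arr=2 -> substrate=0 bound=4 product=4
t=10: arr=0 -> substrate=0 bound=2 product=6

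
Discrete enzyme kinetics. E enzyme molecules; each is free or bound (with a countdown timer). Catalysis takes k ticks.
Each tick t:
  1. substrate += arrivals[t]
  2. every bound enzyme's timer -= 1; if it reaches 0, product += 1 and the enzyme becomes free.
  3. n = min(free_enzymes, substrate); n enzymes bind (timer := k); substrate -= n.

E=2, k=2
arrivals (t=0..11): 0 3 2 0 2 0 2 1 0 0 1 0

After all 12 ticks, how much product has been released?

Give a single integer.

t=0: arr=0 -> substrate=0 bound=0 product=0
t=1: arr=3 -> substrate=1 bound=2 product=0
t=2: arr=2 -> substrate=3 bound=2 product=0
t=3: arr=0 -> substrate=1 bound=2 product=2
t=4: arr=2 -> substrate=3 bound=2 product=2
t=5: arr=0 -> substrate=1 bound=2 product=4
t=6: arr=2 -> substrate=3 bound=2 product=4
t=7: arr=1 -> substrate=2 bound=2 product=6
t=8: arr=0 -> substrate=2 bound=2 product=6
t=9: arr=0 -> substrate=0 bound=2 product=8
t=10: arr=1 -> substrate=1 bound=2 product=8
t=11: arr=0 -> substrate=0 bound=1 product=10

Answer: 10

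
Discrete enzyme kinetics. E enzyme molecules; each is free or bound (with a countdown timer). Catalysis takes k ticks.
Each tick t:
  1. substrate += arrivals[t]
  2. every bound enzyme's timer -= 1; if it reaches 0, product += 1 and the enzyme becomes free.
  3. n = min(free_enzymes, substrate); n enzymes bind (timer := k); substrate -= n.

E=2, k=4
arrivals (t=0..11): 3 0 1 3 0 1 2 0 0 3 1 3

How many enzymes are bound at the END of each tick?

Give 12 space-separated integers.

Answer: 2 2 2 2 2 2 2 2 2 2 2 2

Derivation:
t=0: arr=3 -> substrate=1 bound=2 product=0
t=1: arr=0 -> substrate=1 bound=2 product=0
t=2: arr=1 -> substrate=2 bound=2 product=0
t=3: arr=3 -> substrate=5 bound=2 product=0
t=4: arr=0 -> substrate=3 bound=2 product=2
t=5: arr=1 -> substrate=4 bound=2 product=2
t=6: arr=2 -> substrate=6 bound=2 product=2
t=7: arr=0 -> substrate=6 bound=2 product=2
t=8: arr=0 -> substrate=4 bound=2 product=4
t=9: arr=3 -> substrate=7 bound=2 product=4
t=10: arr=1 -> substrate=8 bound=2 product=4
t=11: arr=3 -> substrate=11 bound=2 product=4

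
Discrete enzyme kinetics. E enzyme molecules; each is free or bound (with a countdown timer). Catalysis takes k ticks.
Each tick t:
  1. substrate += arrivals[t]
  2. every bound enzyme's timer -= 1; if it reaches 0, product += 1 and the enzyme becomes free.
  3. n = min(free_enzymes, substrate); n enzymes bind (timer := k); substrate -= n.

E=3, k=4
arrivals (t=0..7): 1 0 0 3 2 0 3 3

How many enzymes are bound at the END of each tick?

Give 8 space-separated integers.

Answer: 1 1 1 3 3 3 3 3

Derivation:
t=0: arr=1 -> substrate=0 bound=1 product=0
t=1: arr=0 -> substrate=0 bound=1 product=0
t=2: arr=0 -> substrate=0 bound=1 product=0
t=3: arr=3 -> substrate=1 bound=3 product=0
t=4: arr=2 -> substrate=2 bound=3 product=1
t=5: arr=0 -> substrate=2 bound=3 product=1
t=6: arr=3 -> substrate=5 bound=3 product=1
t=7: arr=3 -> substrate=6 bound=3 product=3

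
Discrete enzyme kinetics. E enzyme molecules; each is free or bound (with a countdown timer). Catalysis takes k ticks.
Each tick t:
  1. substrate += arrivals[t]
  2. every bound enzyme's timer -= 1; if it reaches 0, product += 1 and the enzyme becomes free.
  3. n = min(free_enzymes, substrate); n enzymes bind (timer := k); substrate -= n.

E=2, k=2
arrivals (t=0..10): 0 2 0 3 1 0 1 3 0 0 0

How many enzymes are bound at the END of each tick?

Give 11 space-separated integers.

Answer: 0 2 2 2 2 2 2 2 2 2 2

Derivation:
t=0: arr=0 -> substrate=0 bound=0 product=0
t=1: arr=2 -> substrate=0 bound=2 product=0
t=2: arr=0 -> substrate=0 bound=2 product=0
t=3: arr=3 -> substrate=1 bound=2 product=2
t=4: arr=1 -> substrate=2 bound=2 product=2
t=5: arr=0 -> substrate=0 bound=2 product=4
t=6: arr=1 -> substrate=1 bound=2 product=4
t=7: arr=3 -> substrate=2 bound=2 product=6
t=8: arr=0 -> substrate=2 bound=2 product=6
t=9: arr=0 -> substrate=0 bound=2 product=8
t=10: arr=0 -> substrate=0 bound=2 product=8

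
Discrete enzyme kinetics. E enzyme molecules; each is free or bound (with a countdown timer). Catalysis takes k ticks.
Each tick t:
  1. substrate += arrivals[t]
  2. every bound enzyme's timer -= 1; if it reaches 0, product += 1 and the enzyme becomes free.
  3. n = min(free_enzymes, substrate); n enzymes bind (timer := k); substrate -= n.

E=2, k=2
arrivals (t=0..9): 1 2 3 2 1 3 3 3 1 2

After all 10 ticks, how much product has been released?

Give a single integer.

Answer: 8

Derivation:
t=0: arr=1 -> substrate=0 bound=1 product=0
t=1: arr=2 -> substrate=1 bound=2 product=0
t=2: arr=3 -> substrate=3 bound=2 product=1
t=3: arr=2 -> substrate=4 bound=2 product=2
t=4: arr=1 -> substrate=4 bound=2 product=3
t=5: arr=3 -> substrate=6 bound=2 product=4
t=6: arr=3 -> substrate=8 bound=2 product=5
t=7: arr=3 -> substrate=10 bound=2 product=6
t=8: arr=1 -> substrate=10 bound=2 product=7
t=9: arr=2 -> substrate=11 bound=2 product=8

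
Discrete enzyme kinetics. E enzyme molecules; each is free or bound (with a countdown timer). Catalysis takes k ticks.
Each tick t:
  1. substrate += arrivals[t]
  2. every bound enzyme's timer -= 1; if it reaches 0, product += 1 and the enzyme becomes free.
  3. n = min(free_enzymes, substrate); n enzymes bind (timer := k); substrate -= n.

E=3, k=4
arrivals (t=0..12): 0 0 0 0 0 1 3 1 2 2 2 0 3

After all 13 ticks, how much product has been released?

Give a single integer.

Answer: 3

Derivation:
t=0: arr=0 -> substrate=0 bound=0 product=0
t=1: arr=0 -> substrate=0 bound=0 product=0
t=2: arr=0 -> substrate=0 bound=0 product=0
t=3: arr=0 -> substrate=0 bound=0 product=0
t=4: arr=0 -> substrate=0 bound=0 product=0
t=5: arr=1 -> substrate=0 bound=1 product=0
t=6: arr=3 -> substrate=1 bound=3 product=0
t=7: arr=1 -> substrate=2 bound=3 product=0
t=8: arr=2 -> substrate=4 bound=3 product=0
t=9: arr=2 -> substrate=5 bound=3 product=1
t=10: arr=2 -> substrate=5 bound=3 product=3
t=11: arr=0 -> substrate=5 bound=3 product=3
t=12: arr=3 -> substrate=8 bound=3 product=3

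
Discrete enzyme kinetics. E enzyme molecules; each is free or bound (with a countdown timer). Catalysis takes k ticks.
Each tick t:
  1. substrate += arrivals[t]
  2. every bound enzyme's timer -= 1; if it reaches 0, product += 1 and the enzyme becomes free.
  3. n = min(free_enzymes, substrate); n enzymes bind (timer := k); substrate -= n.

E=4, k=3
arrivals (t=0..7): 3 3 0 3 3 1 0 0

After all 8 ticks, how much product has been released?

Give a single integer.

t=0: arr=3 -> substrate=0 bound=3 product=0
t=1: arr=3 -> substrate=2 bound=4 product=0
t=2: arr=0 -> substrate=2 bound=4 product=0
t=3: arr=3 -> substrate=2 bound=4 product=3
t=4: arr=3 -> substrate=4 bound=4 product=4
t=5: arr=1 -> substrate=5 bound=4 product=4
t=6: arr=0 -> substrate=2 bound=4 product=7
t=7: arr=0 -> substrate=1 bound=4 product=8

Answer: 8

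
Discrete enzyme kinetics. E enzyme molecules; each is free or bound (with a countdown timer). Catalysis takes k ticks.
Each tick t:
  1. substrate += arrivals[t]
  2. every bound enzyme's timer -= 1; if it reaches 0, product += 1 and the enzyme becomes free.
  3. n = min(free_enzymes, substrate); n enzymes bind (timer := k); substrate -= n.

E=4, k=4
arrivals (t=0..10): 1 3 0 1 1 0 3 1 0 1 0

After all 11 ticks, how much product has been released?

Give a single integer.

Answer: 8

Derivation:
t=0: arr=1 -> substrate=0 bound=1 product=0
t=1: arr=3 -> substrate=0 bound=4 product=0
t=2: arr=0 -> substrate=0 bound=4 product=0
t=3: arr=1 -> substrate=1 bound=4 product=0
t=4: arr=1 -> substrate=1 bound=4 product=1
t=5: arr=0 -> substrate=0 bound=2 product=4
t=6: arr=3 -> substrate=1 bound=4 product=4
t=7: arr=1 -> substrate=2 bound=4 product=4
t=8: arr=0 -> substrate=1 bound=4 product=5
t=9: arr=1 -> substrate=1 bound=4 product=6
t=10: arr=0 -> substrate=0 bound=3 product=8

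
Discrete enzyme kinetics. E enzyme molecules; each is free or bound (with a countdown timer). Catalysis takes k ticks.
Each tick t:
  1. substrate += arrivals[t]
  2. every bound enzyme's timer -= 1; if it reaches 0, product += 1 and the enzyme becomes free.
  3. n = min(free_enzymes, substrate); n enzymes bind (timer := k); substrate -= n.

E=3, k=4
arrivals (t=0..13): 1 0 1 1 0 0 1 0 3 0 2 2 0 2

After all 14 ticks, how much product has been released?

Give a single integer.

t=0: arr=1 -> substrate=0 bound=1 product=0
t=1: arr=0 -> substrate=0 bound=1 product=0
t=2: arr=1 -> substrate=0 bound=2 product=0
t=3: arr=1 -> substrate=0 bound=3 product=0
t=4: arr=0 -> substrate=0 bound=2 product=1
t=5: arr=0 -> substrate=0 bound=2 product=1
t=6: arr=1 -> substrate=0 bound=2 product=2
t=7: arr=0 -> substrate=0 bound=1 product=3
t=8: arr=3 -> substrate=1 bound=3 product=3
t=9: arr=0 -> substrate=1 bound=3 product=3
t=10: arr=2 -> substrate=2 bound=3 product=4
t=11: arr=2 -> substrate=4 bound=3 product=4
t=12: arr=0 -> substrate=2 bound=3 product=6
t=13: arr=2 -> substrate=4 bound=3 product=6

Answer: 6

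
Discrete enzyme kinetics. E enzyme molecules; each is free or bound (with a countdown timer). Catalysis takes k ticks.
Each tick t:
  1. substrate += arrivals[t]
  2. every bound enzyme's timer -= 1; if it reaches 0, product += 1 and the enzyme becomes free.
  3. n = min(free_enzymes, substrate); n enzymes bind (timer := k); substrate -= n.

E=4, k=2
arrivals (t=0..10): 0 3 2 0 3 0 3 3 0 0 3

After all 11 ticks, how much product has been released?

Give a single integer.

t=0: arr=0 -> substrate=0 bound=0 product=0
t=1: arr=3 -> substrate=0 bound=3 product=0
t=2: arr=2 -> substrate=1 bound=4 product=0
t=3: arr=0 -> substrate=0 bound=2 product=3
t=4: arr=3 -> substrate=0 bound=4 product=4
t=5: arr=0 -> substrate=0 bound=3 product=5
t=6: arr=3 -> substrate=0 bound=3 product=8
t=7: arr=3 -> substrate=2 bound=4 product=8
t=8: arr=0 -> substrate=0 bound=3 product=11
t=9: arr=0 -> substrate=0 bound=2 product=12
t=10: arr=3 -> substrate=0 bound=3 product=14

Answer: 14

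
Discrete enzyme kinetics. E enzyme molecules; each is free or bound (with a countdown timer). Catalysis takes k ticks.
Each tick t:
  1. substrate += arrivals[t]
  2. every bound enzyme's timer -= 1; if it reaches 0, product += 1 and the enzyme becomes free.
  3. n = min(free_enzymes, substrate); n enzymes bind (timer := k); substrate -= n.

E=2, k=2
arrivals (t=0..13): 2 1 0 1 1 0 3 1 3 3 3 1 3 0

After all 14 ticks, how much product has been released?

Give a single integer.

Answer: 11

Derivation:
t=0: arr=2 -> substrate=0 bound=2 product=0
t=1: arr=1 -> substrate=1 bound=2 product=0
t=2: arr=0 -> substrate=0 bound=1 product=2
t=3: arr=1 -> substrate=0 bound=2 product=2
t=4: arr=1 -> substrate=0 bound=2 product=3
t=5: arr=0 -> substrate=0 bound=1 product=4
t=6: arr=3 -> substrate=1 bound=2 product=5
t=7: arr=1 -> substrate=2 bound=2 product=5
t=8: arr=3 -> substrate=3 bound=2 product=7
t=9: arr=3 -> substrate=6 bound=2 product=7
t=10: arr=3 -> substrate=7 bound=2 product=9
t=11: arr=1 -> substrate=8 bound=2 product=9
t=12: arr=3 -> substrate=9 bound=2 product=11
t=13: arr=0 -> substrate=9 bound=2 product=11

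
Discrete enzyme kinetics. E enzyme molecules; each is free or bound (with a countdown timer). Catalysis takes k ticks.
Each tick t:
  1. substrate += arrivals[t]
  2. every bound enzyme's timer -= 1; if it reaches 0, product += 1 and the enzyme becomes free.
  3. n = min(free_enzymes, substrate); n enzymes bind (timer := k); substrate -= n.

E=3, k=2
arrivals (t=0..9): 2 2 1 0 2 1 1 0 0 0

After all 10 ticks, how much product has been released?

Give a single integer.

Answer: 9

Derivation:
t=0: arr=2 -> substrate=0 bound=2 product=0
t=1: arr=2 -> substrate=1 bound=3 product=0
t=2: arr=1 -> substrate=0 bound=3 product=2
t=3: arr=0 -> substrate=0 bound=2 product=3
t=4: arr=2 -> substrate=0 bound=2 product=5
t=5: arr=1 -> substrate=0 bound=3 product=5
t=6: arr=1 -> substrate=0 bound=2 product=7
t=7: arr=0 -> substrate=0 bound=1 product=8
t=8: arr=0 -> substrate=0 bound=0 product=9
t=9: arr=0 -> substrate=0 bound=0 product=9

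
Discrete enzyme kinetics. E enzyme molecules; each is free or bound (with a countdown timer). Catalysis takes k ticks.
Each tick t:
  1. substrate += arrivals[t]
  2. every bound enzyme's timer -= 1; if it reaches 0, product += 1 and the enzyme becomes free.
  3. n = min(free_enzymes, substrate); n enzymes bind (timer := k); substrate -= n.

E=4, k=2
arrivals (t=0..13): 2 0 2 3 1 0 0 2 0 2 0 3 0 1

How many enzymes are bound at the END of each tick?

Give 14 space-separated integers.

t=0: arr=2 -> substrate=0 bound=2 product=0
t=1: arr=0 -> substrate=0 bound=2 product=0
t=2: arr=2 -> substrate=0 bound=2 product=2
t=3: arr=3 -> substrate=1 bound=4 product=2
t=4: arr=1 -> substrate=0 bound=4 product=4
t=5: arr=0 -> substrate=0 bound=2 product=6
t=6: arr=0 -> substrate=0 bound=0 product=8
t=7: arr=2 -> substrate=0 bound=2 product=8
t=8: arr=0 -> substrate=0 bound=2 product=8
t=9: arr=2 -> substrate=0 bound=2 product=10
t=10: arr=0 -> substrate=0 bound=2 product=10
t=11: arr=3 -> substrate=0 bound=3 product=12
t=12: arr=0 -> substrate=0 bound=3 product=12
t=13: arr=1 -> substrate=0 bound=1 product=15

Answer: 2 2 2 4 4 2 0 2 2 2 2 3 3 1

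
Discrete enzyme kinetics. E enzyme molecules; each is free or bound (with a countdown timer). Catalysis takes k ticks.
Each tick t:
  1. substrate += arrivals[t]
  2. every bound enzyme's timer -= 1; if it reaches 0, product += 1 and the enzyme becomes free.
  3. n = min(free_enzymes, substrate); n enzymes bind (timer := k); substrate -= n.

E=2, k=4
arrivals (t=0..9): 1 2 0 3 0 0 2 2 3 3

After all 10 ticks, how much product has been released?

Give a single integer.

t=0: arr=1 -> substrate=0 bound=1 product=0
t=1: arr=2 -> substrate=1 bound=2 product=0
t=2: arr=0 -> substrate=1 bound=2 product=0
t=3: arr=3 -> substrate=4 bound=2 product=0
t=4: arr=0 -> substrate=3 bound=2 product=1
t=5: arr=0 -> substrate=2 bound=2 product=2
t=6: arr=2 -> substrate=4 bound=2 product=2
t=7: arr=2 -> substrate=6 bound=2 product=2
t=8: arr=3 -> substrate=8 bound=2 product=3
t=9: arr=3 -> substrate=10 bound=2 product=4

Answer: 4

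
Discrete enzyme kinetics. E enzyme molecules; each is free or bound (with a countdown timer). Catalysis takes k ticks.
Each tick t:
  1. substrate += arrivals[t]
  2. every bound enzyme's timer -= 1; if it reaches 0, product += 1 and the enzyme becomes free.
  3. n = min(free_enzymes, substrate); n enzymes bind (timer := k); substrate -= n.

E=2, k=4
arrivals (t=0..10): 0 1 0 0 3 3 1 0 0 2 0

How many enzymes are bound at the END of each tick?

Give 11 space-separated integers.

Answer: 0 1 1 1 2 2 2 2 2 2 2

Derivation:
t=0: arr=0 -> substrate=0 bound=0 product=0
t=1: arr=1 -> substrate=0 bound=1 product=0
t=2: arr=0 -> substrate=0 bound=1 product=0
t=3: arr=0 -> substrate=0 bound=1 product=0
t=4: arr=3 -> substrate=2 bound=2 product=0
t=5: arr=3 -> substrate=4 bound=2 product=1
t=6: arr=1 -> substrate=5 bound=2 product=1
t=7: arr=0 -> substrate=5 bound=2 product=1
t=8: arr=0 -> substrate=4 bound=2 product=2
t=9: arr=2 -> substrate=5 bound=2 product=3
t=10: arr=0 -> substrate=5 bound=2 product=3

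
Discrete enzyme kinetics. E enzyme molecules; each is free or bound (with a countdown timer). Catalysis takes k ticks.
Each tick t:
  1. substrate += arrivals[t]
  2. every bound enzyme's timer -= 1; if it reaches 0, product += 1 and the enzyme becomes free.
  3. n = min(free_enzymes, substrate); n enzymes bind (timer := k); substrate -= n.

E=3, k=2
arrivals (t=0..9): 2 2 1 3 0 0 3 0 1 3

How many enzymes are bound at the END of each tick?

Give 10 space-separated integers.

t=0: arr=2 -> substrate=0 bound=2 product=0
t=1: arr=2 -> substrate=1 bound=3 product=0
t=2: arr=1 -> substrate=0 bound=3 product=2
t=3: arr=3 -> substrate=2 bound=3 product=3
t=4: arr=0 -> substrate=0 bound=3 product=5
t=5: arr=0 -> substrate=0 bound=2 product=6
t=6: arr=3 -> substrate=0 bound=3 product=8
t=7: arr=0 -> substrate=0 bound=3 product=8
t=8: arr=1 -> substrate=0 bound=1 product=11
t=9: arr=3 -> substrate=1 bound=3 product=11

Answer: 2 3 3 3 3 2 3 3 1 3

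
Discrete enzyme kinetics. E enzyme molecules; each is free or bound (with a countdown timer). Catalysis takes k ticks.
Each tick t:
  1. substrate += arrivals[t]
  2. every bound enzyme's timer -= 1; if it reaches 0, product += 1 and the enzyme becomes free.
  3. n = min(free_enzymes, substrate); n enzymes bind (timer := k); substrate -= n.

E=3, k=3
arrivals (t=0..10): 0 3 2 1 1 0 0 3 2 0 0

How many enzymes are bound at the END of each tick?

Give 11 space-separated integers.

t=0: arr=0 -> substrate=0 bound=0 product=0
t=1: arr=3 -> substrate=0 bound=3 product=0
t=2: arr=2 -> substrate=2 bound=3 product=0
t=3: arr=1 -> substrate=3 bound=3 product=0
t=4: arr=1 -> substrate=1 bound=3 product=3
t=5: arr=0 -> substrate=1 bound=3 product=3
t=6: arr=0 -> substrate=1 bound=3 product=3
t=7: arr=3 -> substrate=1 bound=3 product=6
t=8: arr=2 -> substrate=3 bound=3 product=6
t=9: arr=0 -> substrate=3 bound=3 product=6
t=10: arr=0 -> substrate=0 bound=3 product=9

Answer: 0 3 3 3 3 3 3 3 3 3 3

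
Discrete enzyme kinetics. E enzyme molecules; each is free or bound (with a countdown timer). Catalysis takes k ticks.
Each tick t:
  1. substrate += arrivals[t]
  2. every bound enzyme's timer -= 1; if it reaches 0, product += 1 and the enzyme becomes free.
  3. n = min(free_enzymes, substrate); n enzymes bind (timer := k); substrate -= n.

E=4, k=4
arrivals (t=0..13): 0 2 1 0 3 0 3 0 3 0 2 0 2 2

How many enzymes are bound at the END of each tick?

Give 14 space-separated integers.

t=0: arr=0 -> substrate=0 bound=0 product=0
t=1: arr=2 -> substrate=0 bound=2 product=0
t=2: arr=1 -> substrate=0 bound=3 product=0
t=3: arr=0 -> substrate=0 bound=3 product=0
t=4: arr=3 -> substrate=2 bound=4 product=0
t=5: arr=0 -> substrate=0 bound=4 product=2
t=6: arr=3 -> substrate=2 bound=4 product=3
t=7: arr=0 -> substrate=2 bound=4 product=3
t=8: arr=3 -> substrate=4 bound=4 product=4
t=9: arr=0 -> substrate=2 bound=4 product=6
t=10: arr=2 -> substrate=3 bound=4 product=7
t=11: arr=0 -> substrate=3 bound=4 product=7
t=12: arr=2 -> substrate=4 bound=4 product=8
t=13: arr=2 -> substrate=4 bound=4 product=10

Answer: 0 2 3 3 4 4 4 4 4 4 4 4 4 4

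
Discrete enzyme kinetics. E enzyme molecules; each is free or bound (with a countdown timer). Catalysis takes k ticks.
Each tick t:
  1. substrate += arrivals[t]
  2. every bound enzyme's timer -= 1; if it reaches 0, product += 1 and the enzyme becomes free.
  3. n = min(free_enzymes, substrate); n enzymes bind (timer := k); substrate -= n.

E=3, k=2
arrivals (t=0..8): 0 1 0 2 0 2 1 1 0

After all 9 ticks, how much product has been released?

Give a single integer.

t=0: arr=0 -> substrate=0 bound=0 product=0
t=1: arr=1 -> substrate=0 bound=1 product=0
t=2: arr=0 -> substrate=0 bound=1 product=0
t=3: arr=2 -> substrate=0 bound=2 product=1
t=4: arr=0 -> substrate=0 bound=2 product=1
t=5: arr=2 -> substrate=0 bound=2 product=3
t=6: arr=1 -> substrate=0 bound=3 product=3
t=7: arr=1 -> substrate=0 bound=2 product=5
t=8: arr=0 -> substrate=0 bound=1 product=6

Answer: 6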